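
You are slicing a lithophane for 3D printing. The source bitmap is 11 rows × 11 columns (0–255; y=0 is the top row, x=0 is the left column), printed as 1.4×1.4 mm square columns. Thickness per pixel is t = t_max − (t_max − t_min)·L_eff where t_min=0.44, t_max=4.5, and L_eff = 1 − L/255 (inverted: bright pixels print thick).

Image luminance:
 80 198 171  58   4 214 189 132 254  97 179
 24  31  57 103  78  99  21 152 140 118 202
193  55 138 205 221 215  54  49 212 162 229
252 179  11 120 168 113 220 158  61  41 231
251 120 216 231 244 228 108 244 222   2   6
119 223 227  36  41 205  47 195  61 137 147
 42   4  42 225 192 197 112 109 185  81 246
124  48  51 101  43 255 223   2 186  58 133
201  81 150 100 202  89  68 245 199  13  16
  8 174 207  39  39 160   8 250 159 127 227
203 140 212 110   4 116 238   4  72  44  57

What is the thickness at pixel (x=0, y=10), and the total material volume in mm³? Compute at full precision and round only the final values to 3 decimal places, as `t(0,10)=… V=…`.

t(0,10)=3.672 V=598.002

span = t_max - t_min = 4.5 - 0.44 = 4.060
L(0,10) = 203, L_eff = 1 - 203/255 = 0.203922 (inverted)
t(0,10) = 4.5 - 4.060·0.203922 = 3.672
Σt over all 11·11 pixels = 1296689/4250 ≈ 305.1032941
V = pitch²·Σt = 1.4²·1296689/4250 = 598.002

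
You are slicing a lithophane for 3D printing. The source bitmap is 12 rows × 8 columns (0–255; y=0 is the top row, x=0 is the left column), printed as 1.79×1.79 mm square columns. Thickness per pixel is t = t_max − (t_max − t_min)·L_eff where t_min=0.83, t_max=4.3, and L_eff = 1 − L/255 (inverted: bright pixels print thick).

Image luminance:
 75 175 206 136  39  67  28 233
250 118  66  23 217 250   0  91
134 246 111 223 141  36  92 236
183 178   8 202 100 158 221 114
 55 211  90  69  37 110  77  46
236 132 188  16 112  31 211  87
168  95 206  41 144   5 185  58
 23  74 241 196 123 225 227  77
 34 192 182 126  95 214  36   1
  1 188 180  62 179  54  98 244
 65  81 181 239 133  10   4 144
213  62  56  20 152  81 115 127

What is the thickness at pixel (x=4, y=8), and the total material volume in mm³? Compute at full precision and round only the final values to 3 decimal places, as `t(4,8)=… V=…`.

span = t_max - t_min = 4.3 - 0.83 = 3.470
L(4,8) = 95, L_eff = 1 - 95/255 = 0.627451 (inverted)
t(4,8) = 4.3 - 3.470·0.627451 = 2.123
Σt over all 12·8 pixels = 3049687/12750 ≈ 239.1911373
V = pitch²·Σt = 1.79²·3049687/12750 = 766.392

t(4,8)=2.123 V=766.392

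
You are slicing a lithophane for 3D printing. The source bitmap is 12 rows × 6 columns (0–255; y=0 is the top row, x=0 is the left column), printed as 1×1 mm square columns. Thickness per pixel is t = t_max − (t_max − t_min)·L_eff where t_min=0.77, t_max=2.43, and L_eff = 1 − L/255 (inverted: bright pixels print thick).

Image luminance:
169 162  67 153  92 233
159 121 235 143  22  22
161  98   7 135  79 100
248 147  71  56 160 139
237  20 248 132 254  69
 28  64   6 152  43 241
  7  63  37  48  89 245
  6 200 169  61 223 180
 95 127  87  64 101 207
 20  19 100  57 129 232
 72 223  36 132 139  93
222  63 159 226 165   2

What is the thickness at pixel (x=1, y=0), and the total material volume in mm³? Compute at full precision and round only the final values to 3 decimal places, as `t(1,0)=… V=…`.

t(1,0)=1.825 V=111.236

span = t_max - t_min = 2.43 - 0.77 = 1.660
L(1,0) = 162, L_eff = 1 - 162/255 = 0.364706 (inverted)
t(1,0) = 2.43 - 1.660·0.364706 = 1.825
Σt over all 12·6 pixels = 472751/4250 ≈ 111.2355294
V = pitch²·Σt = 1²·472751/4250 = 111.236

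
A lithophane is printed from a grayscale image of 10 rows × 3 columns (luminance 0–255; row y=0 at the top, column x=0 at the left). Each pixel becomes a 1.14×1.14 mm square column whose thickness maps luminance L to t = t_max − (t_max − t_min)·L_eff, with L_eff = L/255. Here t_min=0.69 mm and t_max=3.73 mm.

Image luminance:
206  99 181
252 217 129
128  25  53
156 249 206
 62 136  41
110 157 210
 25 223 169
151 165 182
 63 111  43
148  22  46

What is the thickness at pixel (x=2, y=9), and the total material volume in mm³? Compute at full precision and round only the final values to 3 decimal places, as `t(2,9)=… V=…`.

span = t_max - t_min = 3.73 - 0.69 = 3.040
L(2,9) = 46, L_eff = 46/255 = 0.180392
t(2,9) = 3.73 - 3.040·0.180392 = 3.182
Σt over all 10·3 pixels = 164809/2550 ≈ 64.6309804
V = pitch²·Σt = 1.14²·164809/2550 = 83.994

t(2,9)=3.182 V=83.994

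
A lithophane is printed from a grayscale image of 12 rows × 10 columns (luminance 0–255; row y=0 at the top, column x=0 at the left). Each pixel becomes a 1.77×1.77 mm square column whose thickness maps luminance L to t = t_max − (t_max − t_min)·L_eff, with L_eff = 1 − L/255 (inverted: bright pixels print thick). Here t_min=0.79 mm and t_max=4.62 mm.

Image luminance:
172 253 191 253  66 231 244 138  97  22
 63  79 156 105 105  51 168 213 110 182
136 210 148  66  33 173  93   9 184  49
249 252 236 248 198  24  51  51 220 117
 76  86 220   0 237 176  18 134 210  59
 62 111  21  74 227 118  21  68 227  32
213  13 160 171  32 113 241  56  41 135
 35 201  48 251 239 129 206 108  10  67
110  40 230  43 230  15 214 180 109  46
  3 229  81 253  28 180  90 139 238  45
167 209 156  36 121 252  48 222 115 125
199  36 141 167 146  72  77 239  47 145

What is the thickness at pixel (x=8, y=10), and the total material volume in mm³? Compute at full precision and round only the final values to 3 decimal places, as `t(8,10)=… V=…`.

t(8,10)=2.517 V=1027.056

span = t_max - t_min = 4.62 - 0.79 = 3.830
L(8,10) = 115, L_eff = 1 - 115/255 = 0.549020 (inverted)
t(8,10) = 4.62 - 3.830·0.549020 = 2.517
Σt over all 12·10 pixels = 1671929/5100 ≈ 327.8292157
V = pitch²·Σt = 1.77²·1671929/5100 = 1027.056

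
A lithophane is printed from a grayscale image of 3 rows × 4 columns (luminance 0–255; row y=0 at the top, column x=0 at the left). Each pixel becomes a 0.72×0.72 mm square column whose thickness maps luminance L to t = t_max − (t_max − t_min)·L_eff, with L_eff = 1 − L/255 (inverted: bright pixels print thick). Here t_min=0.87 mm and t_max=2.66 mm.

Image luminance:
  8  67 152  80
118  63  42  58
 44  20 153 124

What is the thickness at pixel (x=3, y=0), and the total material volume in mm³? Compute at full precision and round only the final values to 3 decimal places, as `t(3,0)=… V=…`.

span = t_max - t_min = 2.66 - 0.87 = 1.790
L(3,0) = 80, L_eff = 1 - 80/255 = 0.686275 (inverted)
t(3,0) = 2.66 - 1.790·0.686275 = 1.432
Σt over all 3·4 pixels = 432511/25500 ≈ 16.9612157
V = pitch²·Σt = 0.72²·432511/25500 = 8.793

t(3,0)=1.432 V=8.793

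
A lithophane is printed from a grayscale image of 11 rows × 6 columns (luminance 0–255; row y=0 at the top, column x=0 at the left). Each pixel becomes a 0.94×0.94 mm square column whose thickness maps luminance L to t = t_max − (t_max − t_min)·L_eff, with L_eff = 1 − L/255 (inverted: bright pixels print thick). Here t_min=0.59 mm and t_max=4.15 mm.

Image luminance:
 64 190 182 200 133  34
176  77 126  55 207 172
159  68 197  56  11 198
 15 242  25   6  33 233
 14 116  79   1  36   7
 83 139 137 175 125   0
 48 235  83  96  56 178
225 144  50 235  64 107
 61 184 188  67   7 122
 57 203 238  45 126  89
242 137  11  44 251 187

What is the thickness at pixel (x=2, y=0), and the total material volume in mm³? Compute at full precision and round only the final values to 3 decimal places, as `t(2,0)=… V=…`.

t(2,0)=3.131 V=127.555

span = t_max - t_min = 4.15 - 0.59 = 3.560
L(2,0) = 182, L_eff = 1 - 182/255 = 0.286275 (inverted)
t(2,0) = 4.15 - 3.560·0.286275 = 3.131
Σt over all 11·6 pixels = 613521/4250 ≈ 144.3578824
V = pitch²·Σt = 0.94²·613521/4250 = 127.555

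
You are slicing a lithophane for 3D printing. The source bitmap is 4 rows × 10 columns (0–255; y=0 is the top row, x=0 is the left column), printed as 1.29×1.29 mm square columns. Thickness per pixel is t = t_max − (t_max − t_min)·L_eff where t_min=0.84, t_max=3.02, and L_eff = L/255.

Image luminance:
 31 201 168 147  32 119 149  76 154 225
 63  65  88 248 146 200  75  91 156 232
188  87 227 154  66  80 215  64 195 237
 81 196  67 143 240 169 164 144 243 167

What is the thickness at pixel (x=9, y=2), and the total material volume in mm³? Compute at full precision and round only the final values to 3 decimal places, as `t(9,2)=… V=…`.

span = t_max - t_min = 3.02 - 0.84 = 2.180
L(9,2) = 237, L_eff = 237/255 = 0.929412
t(9,2) = 3.02 - 2.180·0.929412 = 0.994
Σt over all 4·10 pixels = 302921/4250 ≈ 71.2755294
V = pitch²·Σt = 1.29²·302921/4250 = 118.610

t(9,2)=0.994 V=118.610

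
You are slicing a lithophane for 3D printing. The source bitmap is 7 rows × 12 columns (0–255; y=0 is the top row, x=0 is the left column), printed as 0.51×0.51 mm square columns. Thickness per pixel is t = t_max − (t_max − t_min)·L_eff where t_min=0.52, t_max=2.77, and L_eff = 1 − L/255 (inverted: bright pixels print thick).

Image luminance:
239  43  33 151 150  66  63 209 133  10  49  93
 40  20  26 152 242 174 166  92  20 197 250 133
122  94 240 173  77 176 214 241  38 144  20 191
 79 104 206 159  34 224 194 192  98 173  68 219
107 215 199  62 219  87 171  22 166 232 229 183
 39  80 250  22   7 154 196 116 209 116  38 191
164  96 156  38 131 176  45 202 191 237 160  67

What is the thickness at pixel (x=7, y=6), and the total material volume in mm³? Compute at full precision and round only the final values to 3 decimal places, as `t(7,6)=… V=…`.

span = t_max - t_min = 2.77 - 0.52 = 2.250
L(7,6) = 202, L_eff = 1 - 202/255 = 0.207843 (inverted)
t(7,6) = 2.77 - 2.250·0.207843 = 2.302
Σt over all 7·12 pixels = 60579/425 ≈ 142.5388235
V = pitch²·Σt = 0.51²·60579/425 = 37.074

t(7,6)=2.302 V=37.074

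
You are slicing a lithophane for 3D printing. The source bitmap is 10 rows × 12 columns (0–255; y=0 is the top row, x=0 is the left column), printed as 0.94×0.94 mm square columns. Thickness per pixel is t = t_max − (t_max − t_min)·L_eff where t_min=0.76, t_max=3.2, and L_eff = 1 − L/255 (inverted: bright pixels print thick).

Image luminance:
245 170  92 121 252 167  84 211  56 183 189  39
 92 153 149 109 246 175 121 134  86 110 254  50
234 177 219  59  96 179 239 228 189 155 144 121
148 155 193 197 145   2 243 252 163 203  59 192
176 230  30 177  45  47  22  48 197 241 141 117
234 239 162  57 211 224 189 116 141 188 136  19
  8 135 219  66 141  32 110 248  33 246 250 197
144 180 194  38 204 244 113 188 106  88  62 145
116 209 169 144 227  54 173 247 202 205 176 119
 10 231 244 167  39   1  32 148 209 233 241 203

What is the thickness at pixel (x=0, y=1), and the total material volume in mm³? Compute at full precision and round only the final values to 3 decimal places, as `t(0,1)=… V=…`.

t(0,1)=1.640 V=233.253

span = t_max - t_min = 3.2 - 0.76 = 2.440
L(0,1) = 92, L_eff = 1 - 92/255 = 0.639216 (inverted)
t(0,1) = 3.2 - 2.440·0.639216 = 1.640
Σt over all 10·12 pixels = 560959/2125 ≈ 263.9807059
V = pitch²·Σt = 0.94²·560959/2125 = 233.253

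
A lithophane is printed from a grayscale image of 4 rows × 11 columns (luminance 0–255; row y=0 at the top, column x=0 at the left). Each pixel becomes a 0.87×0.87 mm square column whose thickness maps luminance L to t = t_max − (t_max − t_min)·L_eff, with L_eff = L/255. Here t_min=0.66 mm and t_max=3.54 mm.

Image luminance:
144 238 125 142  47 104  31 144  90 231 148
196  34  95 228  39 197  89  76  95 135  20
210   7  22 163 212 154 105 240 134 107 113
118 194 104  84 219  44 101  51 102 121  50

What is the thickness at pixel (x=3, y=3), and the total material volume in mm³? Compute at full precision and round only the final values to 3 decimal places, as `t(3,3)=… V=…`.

t(3,3)=2.591 V=72.562

span = t_max - t_min = 3.54 - 0.66 = 2.880
L(3,3) = 84, L_eff = 84/255 = 0.329412
t(3,3) = 3.54 - 2.880·0.329412 = 2.591
Σt over all 4·11 pixels = 203718/2125 ≈ 95.8672941
V = pitch²·Σt = 0.87²·203718/2125 = 72.562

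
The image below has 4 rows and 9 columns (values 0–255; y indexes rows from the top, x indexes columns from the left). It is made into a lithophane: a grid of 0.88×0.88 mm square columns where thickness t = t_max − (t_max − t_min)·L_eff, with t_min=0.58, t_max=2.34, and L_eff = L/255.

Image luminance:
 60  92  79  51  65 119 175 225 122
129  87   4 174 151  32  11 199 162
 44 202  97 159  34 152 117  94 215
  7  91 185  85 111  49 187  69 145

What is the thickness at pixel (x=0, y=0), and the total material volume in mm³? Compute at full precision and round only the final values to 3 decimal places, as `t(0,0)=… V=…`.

t(0,0)=1.926 V=43.963

span = t_max - t_min = 2.34 - 0.58 = 1.760
L(0,0) = 60, L_eff = 60/255 = 0.235294
t(0,0) = 2.34 - 1.760·0.235294 = 1.926
Σt over all 4·9 pixels = 72382/1275 ≈ 56.7701961
V = pitch²·Σt = 0.88²·72382/1275 = 43.963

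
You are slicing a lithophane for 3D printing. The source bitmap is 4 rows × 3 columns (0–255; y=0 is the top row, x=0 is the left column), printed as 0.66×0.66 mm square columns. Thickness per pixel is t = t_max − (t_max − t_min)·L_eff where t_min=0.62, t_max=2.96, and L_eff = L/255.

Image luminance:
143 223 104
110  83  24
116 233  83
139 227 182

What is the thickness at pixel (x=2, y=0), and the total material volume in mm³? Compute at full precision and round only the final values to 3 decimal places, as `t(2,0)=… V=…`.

span = t_max - t_min = 2.96 - 0.62 = 2.340
L(2,0) = 104, L_eff = 104/255 = 0.407843
t(2,0) = 2.96 - 2.340·0.407843 = 2.006
Σt over all 4·3 pixels = 85947/4250 ≈ 20.2228235
V = pitch²·Σt = 0.66²·85947/4250 = 8.809

t(2,0)=2.006 V=8.809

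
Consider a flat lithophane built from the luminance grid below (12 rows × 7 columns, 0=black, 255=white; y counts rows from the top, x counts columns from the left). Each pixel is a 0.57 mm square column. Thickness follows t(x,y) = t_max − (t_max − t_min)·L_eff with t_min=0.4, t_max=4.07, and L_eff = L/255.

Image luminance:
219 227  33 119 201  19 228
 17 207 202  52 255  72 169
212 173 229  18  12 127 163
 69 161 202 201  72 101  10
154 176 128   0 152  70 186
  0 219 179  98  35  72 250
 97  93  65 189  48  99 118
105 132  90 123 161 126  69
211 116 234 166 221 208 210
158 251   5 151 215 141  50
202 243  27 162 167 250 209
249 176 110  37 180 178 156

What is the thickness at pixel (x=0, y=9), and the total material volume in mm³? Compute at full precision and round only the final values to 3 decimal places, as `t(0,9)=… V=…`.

span = t_max - t_min = 4.07 - 0.4 = 3.670
L(0,9) = 158, L_eff = 158/255 = 0.619608
t(0,9) = 4.07 - 3.670·0.619608 = 1.796
Σt over all 12·7 pixels = 4428811/25500 ≈ 173.6788627
V = pitch²·Σt = 0.57²·4428811/25500 = 56.428

t(0,9)=1.796 V=56.428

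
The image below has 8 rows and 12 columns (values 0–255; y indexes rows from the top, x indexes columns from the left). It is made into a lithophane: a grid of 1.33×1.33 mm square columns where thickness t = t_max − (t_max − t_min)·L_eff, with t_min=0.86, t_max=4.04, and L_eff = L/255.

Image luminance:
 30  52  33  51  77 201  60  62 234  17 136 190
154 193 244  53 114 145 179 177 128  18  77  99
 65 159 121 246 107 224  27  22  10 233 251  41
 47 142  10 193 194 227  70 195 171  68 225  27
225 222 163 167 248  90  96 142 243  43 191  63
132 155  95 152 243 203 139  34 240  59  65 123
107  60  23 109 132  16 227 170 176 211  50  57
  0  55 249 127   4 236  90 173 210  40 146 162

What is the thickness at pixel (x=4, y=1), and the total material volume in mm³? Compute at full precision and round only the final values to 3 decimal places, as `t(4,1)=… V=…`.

t(4,1)=2.618 V=417.766

span = t_max - t_min = 4.04 - 0.86 = 3.180
L(4,1) = 114, L_eff = 114/255 = 0.447059
t(4,1) = 4.04 - 3.180·0.447059 = 2.618
Σt over all 8·12 pixels = 501867/2125 ≈ 236.1727059
V = pitch²·Σt = 1.33²·501867/2125 = 417.766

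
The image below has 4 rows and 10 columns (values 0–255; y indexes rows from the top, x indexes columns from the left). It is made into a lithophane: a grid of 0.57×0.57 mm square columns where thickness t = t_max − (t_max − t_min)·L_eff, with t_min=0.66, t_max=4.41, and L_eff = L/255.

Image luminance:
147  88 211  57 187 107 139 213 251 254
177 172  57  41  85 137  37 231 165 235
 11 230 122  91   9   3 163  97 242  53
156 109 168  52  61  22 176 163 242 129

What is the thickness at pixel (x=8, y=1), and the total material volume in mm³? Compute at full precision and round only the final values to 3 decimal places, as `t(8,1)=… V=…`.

t(8,1)=1.984 V=32.037

span = t_max - t_min = 4.41 - 0.66 = 3.750
L(8,1) = 165, L_eff = 165/255 = 0.647059
t(8,1) = 4.41 - 3.750·0.647059 = 1.984
Σt over all 4·10 pixels = 16763/170 ≈ 98.6058824
V = pitch²·Σt = 0.57²·16763/170 = 32.037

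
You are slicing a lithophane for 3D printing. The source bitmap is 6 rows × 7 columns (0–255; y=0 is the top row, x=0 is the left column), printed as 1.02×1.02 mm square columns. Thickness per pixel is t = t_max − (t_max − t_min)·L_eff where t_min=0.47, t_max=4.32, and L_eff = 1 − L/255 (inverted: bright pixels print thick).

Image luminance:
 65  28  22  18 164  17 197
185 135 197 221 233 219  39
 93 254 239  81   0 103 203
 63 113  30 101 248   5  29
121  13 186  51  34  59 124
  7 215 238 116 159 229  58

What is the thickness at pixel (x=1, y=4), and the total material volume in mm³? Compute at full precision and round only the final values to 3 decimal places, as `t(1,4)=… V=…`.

span = t_max - t_min = 4.32 - 0.47 = 3.850
L(1,4) = 13, L_eff = 1 - 13/255 = 0.949020 (inverted)
t(1,4) = 4.32 - 3.850·0.949020 = 0.666
Σt over all 6·7 pixels = 239449/2550 ≈ 93.9015686
V = pitch²·Σt = 1.02²·239449/2550 = 97.695

t(1,4)=0.666 V=97.695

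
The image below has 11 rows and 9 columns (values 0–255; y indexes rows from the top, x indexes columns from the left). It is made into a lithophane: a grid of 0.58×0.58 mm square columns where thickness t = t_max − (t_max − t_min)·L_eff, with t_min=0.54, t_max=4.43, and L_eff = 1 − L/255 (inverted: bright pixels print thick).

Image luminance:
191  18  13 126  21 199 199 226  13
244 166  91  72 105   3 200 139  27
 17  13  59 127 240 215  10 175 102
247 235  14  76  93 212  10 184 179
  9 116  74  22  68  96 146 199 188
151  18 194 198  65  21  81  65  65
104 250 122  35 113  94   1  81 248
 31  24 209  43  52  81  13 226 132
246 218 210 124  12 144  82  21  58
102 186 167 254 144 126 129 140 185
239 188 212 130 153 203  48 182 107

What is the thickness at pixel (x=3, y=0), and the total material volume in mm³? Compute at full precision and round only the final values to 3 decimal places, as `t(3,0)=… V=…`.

span = t_max - t_min = 4.43 - 0.54 = 3.890
L(3,0) = 126, L_eff = 1 - 126/255 = 0.505882 (inverted)
t(3,0) = 4.43 - 3.890·0.505882 = 2.462
Σt over all 11·9 pixels = 1498666/6375 ≈ 235.0848627
V = pitch²·Σt = 0.58²·1498666/6375 = 79.083

t(3,0)=2.462 V=79.083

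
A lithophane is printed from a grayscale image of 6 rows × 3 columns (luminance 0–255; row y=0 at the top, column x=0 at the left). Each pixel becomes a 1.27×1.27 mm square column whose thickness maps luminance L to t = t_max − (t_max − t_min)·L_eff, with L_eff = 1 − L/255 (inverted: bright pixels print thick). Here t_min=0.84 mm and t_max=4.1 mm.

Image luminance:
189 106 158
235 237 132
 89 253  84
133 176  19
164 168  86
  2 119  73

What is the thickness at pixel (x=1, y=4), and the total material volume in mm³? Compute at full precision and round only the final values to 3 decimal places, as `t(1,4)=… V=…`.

span = t_max - t_min = 4.1 - 0.84 = 3.260
L(1,4) = 168, L_eff = 1 - 168/255 = 0.341176 (inverted)
t(1,4) = 4.1 - 3.260·0.341176 = 2.988
Σt over all 6·3 pixels = 587729/12750 ≈ 46.0963922
V = pitch²·Σt = 1.27²·587729/12750 = 74.349

t(1,4)=2.988 V=74.349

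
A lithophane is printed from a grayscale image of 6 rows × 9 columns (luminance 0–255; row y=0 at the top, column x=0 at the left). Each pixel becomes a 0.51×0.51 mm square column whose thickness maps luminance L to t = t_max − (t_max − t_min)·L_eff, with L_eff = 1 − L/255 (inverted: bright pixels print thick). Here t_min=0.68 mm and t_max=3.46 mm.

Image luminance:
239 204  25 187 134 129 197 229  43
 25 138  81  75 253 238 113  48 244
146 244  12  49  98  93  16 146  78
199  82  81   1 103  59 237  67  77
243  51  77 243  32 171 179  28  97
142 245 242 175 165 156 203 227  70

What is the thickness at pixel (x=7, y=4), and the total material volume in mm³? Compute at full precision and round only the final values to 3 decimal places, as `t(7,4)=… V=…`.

t(7,4)=0.985 V=29.786

span = t_max - t_min = 3.46 - 0.68 = 2.780
L(7,4) = 28, L_eff = 1 - 28/255 = 0.890196 (inverted)
t(7,4) = 3.46 - 2.780·0.890196 = 0.985
Σt over all 6·9 pixels = 730042/6375 ≈ 114.5163922
V = pitch²·Σt = 0.51²·730042/6375 = 29.786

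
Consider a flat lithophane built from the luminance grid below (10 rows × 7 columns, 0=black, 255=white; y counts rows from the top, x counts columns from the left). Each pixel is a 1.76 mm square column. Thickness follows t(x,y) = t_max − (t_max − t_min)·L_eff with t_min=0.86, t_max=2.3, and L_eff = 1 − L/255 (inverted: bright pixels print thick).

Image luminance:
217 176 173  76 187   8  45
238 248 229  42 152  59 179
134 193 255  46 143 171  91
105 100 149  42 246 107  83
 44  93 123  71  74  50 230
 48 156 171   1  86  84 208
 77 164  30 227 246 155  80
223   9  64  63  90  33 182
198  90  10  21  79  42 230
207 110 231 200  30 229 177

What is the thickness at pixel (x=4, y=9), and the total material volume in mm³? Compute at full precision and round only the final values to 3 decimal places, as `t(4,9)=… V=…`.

span = t_max - t_min = 2.3 - 0.86 = 1.440
L(4,9) = 30, L_eff = 1 - 30/255 = 0.882353 (inverted)
t(4,9) = 2.3 - 1.440·0.882353 = 1.029
Σt over all 10·7 pixels = 46777/425 ≈ 110.0635294
V = pitch²·Σt = 1.76²·46777/425 = 340.933

t(4,9)=1.029 V=340.933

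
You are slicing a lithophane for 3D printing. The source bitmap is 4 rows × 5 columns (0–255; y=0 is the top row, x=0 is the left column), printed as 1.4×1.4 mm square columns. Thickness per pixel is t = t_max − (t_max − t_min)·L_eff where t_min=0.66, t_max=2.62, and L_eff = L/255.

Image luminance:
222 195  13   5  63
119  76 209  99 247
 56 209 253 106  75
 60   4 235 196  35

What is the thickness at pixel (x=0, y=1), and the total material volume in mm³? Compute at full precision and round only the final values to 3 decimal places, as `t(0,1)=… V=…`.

span = t_max - t_min = 2.62 - 0.66 = 1.960
L(0,1) = 119, L_eff = 119/255 = 0.466667
t(0,1) = 2.62 - 1.960·0.466667 = 1.705
Σt over all 4·5 pixels = 212677/6375 ≈ 33.3610980
V = pitch²·Σt = 1.4²·212677/6375 = 65.388

t(0,1)=1.705 V=65.388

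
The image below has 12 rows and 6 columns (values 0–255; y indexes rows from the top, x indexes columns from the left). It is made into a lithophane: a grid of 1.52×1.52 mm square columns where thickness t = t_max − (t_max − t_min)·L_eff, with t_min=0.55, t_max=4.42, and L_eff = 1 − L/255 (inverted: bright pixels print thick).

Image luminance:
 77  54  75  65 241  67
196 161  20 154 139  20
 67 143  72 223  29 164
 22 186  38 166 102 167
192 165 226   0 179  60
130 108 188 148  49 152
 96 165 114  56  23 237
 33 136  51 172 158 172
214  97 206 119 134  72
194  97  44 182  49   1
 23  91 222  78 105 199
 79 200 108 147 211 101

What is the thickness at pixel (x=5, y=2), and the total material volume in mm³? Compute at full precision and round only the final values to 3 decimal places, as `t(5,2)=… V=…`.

t(5,2)=3.039 V=394.127

span = t_max - t_min = 4.42 - 0.55 = 3.870
L(5,2) = 164, L_eff = 1 - 164/255 = 0.356863 (inverted)
t(5,2) = 4.42 - 3.870·0.356863 = 3.039
Σt over all 12·6 pixels = 1449999/8500 ≈ 170.5881176
V = pitch²·Σt = 1.52²·1449999/8500 = 394.127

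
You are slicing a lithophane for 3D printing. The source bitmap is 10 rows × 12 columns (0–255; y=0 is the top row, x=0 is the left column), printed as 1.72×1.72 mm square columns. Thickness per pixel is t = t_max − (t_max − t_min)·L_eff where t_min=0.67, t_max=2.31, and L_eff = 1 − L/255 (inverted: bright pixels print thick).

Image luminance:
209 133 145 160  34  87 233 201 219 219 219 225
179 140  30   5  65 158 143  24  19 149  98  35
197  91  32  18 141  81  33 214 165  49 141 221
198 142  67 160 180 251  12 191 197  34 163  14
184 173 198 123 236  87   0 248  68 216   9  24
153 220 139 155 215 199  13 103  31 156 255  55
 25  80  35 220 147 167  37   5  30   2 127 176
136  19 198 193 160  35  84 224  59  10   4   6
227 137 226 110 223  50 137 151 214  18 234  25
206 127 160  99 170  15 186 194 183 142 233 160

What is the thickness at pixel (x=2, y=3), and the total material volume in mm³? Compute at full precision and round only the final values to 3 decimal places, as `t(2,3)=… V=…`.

span = t_max - t_min = 2.31 - 0.67 = 1.640
L(2,3) = 67, L_eff = 1 - 67/255 = 0.737255 (inverted)
t(2,3) = 2.31 - 1.640·0.737255 = 1.101
Σt over all 10·12 pixels = 1135217/6375 ≈ 178.0732549
V = pitch²·Σt = 1.72²·1135217/6375 = 526.812

t(2,3)=1.101 V=526.812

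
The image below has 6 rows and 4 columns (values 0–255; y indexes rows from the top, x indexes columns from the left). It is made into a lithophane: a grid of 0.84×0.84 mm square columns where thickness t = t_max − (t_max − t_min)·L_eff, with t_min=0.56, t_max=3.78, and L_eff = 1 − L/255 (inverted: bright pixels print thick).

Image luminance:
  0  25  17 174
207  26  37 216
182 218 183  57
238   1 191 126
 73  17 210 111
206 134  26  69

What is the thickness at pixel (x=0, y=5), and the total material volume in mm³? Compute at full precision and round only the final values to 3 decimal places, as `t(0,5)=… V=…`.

t(0,5)=3.161 V=33.932

span = t_max - t_min = 3.78 - 0.56 = 3.220
L(0,5) = 206, L_eff = 1 - 206/255 = 0.192157 (inverted)
t(0,5) = 3.78 - 3.220·0.192157 = 3.161
Σt over all 6·4 pixels = 306572/6375 ≈ 48.0897255
V = pitch²·Σt = 0.84²·306572/6375 = 33.932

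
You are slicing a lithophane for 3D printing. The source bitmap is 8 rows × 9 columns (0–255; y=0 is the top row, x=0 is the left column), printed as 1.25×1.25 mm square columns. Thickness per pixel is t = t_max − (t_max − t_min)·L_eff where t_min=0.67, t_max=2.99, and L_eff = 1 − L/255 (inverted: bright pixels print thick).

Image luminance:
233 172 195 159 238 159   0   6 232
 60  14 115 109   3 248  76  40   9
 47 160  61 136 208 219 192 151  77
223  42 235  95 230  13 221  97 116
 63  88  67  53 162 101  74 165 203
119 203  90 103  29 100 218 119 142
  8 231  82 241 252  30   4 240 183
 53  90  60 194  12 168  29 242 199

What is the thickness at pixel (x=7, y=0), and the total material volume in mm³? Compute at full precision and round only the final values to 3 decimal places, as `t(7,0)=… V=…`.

span = t_max - t_min = 2.99 - 0.67 = 2.320
L(7,0) = 6, L_eff = 1 - 6/255 = 0.976471 (inverted)
t(7,0) = 2.99 - 2.320·0.976471 = 0.725
Σt over all 8·9 pixels = 829994/6375 ≈ 130.1951373
V = pitch²·Σt = 1.25²·829994/6375 = 203.430

t(7,0)=0.725 V=203.430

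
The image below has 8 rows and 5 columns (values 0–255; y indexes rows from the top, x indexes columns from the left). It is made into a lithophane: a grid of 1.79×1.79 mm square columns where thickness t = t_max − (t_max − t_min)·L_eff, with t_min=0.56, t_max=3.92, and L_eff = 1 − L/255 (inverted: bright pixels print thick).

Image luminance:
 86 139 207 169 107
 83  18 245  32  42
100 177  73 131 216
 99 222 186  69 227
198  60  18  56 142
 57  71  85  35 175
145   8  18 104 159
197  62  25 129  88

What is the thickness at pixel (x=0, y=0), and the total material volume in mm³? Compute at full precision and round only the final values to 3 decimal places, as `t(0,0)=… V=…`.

span = t_max - t_min = 3.92 - 0.56 = 3.360
L(0,0) = 86, L_eff = 1 - 86/255 = 0.662745 (inverted)
t(0,0) = 3.92 - 3.360·0.662745 = 1.693
Σt over all 8·5 pixels = 34496/425 ≈ 81.1670588
V = pitch²·Σt = 1.79²·34496/425 = 260.067

t(0,0)=1.693 V=260.067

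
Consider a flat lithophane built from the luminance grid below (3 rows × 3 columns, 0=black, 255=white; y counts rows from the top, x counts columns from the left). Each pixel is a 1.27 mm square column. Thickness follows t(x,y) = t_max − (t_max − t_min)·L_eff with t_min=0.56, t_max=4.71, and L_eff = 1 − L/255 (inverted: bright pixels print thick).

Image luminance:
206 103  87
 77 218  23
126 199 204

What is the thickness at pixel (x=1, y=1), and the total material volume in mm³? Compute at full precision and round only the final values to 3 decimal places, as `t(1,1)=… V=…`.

span = t_max - t_min = 4.71 - 0.56 = 4.150
L(1,1) = 218, L_eff = 1 - 218/255 = 0.145098 (inverted)
t(1,1) = 4.71 - 4.150·0.145098 = 4.108
Σt over all 3·3 pixels = 128873/5100 ≈ 25.2692157
V = pitch²·Σt = 1.27²·128873/5100 = 40.757

t(1,1)=4.108 V=40.757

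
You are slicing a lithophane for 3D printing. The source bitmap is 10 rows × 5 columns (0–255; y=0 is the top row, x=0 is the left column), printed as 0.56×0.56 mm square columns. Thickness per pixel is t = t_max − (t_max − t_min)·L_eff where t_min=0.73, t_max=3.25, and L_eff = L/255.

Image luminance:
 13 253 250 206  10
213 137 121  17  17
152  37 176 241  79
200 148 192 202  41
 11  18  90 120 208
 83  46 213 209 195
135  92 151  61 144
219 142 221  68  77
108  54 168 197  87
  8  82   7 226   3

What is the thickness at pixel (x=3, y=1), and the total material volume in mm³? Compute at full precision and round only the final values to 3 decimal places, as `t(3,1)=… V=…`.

span = t_max - t_min = 3.25 - 0.73 = 2.520
L(3,1) = 17, L_eff = 17/255 = 0.066667
t(3,1) = 3.25 - 2.520·0.066667 = 3.082
Σt over all 10·5 pixels = 432409/4250 ≈ 101.7432941
V = pitch²·Σt = 0.56²·432409/4250 = 31.907

t(3,1)=3.082 V=31.907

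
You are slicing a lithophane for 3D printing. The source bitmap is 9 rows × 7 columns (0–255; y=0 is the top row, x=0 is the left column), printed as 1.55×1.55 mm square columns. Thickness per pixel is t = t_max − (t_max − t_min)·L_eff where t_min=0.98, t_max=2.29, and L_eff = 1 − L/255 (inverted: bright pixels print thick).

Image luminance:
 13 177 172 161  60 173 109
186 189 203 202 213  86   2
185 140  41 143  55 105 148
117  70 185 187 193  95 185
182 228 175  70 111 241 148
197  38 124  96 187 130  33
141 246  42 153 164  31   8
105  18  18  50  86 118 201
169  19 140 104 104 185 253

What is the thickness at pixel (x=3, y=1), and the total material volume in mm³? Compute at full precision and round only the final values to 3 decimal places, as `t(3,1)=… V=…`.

span = t_max - t_min = 2.29 - 0.98 = 1.310
L(3,1) = 202, L_eff = 1 - 202/255 = 0.207843 (inverted)
t(3,1) = 2.29 - 1.310·0.207843 = 2.018
Σt over all 9·7 pixels = 131839/1275 ≈ 103.4031373
V = pitch²·Σt = 1.55²·131839/1275 = 248.426

t(3,1)=2.018 V=248.426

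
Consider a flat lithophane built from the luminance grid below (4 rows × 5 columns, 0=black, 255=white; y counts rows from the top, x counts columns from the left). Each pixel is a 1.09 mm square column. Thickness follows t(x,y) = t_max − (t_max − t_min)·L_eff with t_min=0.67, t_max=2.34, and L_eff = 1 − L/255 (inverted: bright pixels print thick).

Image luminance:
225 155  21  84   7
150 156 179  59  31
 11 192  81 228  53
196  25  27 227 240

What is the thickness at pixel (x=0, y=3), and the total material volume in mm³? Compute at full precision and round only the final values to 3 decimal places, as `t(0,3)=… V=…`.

t(0,3)=1.954 V=34.182

span = t_max - t_min = 2.34 - 0.67 = 1.670
L(0,3) = 196, L_eff = 1 - 196/255 = 0.231373 (inverted)
t(0,3) = 2.34 - 1.670·0.231373 = 1.954
Σt over all 4·5 pixels = 733649/25500 ≈ 28.7705490
V = pitch²·Σt = 1.09²·733649/25500 = 34.182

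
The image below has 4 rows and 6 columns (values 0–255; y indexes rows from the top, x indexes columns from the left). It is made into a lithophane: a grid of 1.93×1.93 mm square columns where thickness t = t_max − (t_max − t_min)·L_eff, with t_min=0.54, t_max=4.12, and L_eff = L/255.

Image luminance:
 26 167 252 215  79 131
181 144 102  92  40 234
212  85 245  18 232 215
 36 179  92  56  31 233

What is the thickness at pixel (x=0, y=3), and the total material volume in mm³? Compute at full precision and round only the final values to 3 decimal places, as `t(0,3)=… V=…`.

span = t_max - t_min = 4.12 - 0.54 = 3.580
L(0,3) = 36, L_eff = 36/255 = 0.141176
t(0,3) = 4.12 - 3.580·0.141176 = 3.615
Σt over all 4·6 pixels = 223519/4250 ≈ 52.5927059
V = pitch²·Σt = 1.93²·223519/4250 = 195.903

t(0,3)=3.615 V=195.903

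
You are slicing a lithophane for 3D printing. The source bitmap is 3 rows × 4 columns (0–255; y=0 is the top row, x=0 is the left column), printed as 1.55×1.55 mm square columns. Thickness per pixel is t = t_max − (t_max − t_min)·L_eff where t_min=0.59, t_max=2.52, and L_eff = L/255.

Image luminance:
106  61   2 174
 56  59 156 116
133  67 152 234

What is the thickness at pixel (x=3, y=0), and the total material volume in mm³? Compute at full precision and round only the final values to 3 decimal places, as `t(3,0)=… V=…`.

span = t_max - t_min = 2.52 - 0.59 = 1.930
L(3,0) = 174, L_eff = 174/255 = 0.682353
t(3,0) = 2.52 - 1.930·0.682353 = 1.203
Σt over all 3·4 pixels = 129283/6375 ≈ 20.2796863
V = pitch²·Σt = 1.55²·129283/6375 = 48.722

t(3,0)=1.203 V=48.722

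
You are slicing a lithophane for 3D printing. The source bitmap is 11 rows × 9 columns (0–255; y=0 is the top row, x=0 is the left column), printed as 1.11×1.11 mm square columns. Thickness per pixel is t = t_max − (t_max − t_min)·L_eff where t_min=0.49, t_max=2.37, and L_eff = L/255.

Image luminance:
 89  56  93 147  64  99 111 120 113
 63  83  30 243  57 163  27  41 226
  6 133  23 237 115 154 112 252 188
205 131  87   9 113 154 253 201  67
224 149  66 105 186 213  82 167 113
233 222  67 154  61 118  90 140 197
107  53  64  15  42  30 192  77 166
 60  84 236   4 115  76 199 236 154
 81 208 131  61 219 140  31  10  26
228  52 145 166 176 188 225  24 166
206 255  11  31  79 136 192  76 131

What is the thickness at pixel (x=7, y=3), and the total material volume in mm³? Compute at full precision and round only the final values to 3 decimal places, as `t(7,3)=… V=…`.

span = t_max - t_min = 2.37 - 0.49 = 1.880
L(7,3) = 201, L_eff = 201/255 = 0.788235
t(7,3) = 2.37 - 1.880·0.788235 = 0.888
Σt over all 11·9 pixels = 1232579/8500 ≈ 145.0092941
V = pitch²·Σt = 1.11²·1232579/8500 = 178.666

t(7,3)=0.888 V=178.666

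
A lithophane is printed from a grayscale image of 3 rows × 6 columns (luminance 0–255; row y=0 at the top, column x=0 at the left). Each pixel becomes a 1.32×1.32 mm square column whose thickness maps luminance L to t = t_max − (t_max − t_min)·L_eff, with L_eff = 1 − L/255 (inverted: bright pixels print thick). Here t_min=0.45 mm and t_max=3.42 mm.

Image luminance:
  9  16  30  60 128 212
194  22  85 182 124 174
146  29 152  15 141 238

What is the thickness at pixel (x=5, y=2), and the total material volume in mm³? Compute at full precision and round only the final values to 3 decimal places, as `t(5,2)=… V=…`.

t(5,2)=3.222 V=53.828

span = t_max - t_min = 3.42 - 0.45 = 2.970
L(5,2) = 238, L_eff = 1 - 238/255 = 0.066667 (inverted)
t(5,2) = 3.42 - 2.970·0.066667 = 3.222
Σt over all 3·6 pixels = 262593/8500 ≈ 30.8932941
V = pitch²·Σt = 1.32²·262593/8500 = 53.828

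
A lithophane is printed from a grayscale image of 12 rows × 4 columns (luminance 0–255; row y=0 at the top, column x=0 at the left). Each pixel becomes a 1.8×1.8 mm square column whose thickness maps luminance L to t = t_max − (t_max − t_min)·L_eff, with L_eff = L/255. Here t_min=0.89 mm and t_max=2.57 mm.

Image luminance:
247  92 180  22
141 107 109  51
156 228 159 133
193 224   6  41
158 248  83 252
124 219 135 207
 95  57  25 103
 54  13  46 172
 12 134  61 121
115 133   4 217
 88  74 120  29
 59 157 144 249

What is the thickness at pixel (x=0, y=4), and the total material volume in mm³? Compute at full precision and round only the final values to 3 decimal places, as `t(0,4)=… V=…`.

span = t_max - t_min = 2.57 - 0.89 = 1.680
L(0,4) = 158, L_eff = 158/255 = 0.619608
t(0,4) = 2.57 - 1.680·0.619608 = 1.529
Σt over all 12·4 pixels = 85.168
V = pitch²·Σt = 1.8²·85.168 = 275.944

t(0,4)=1.529 V=275.944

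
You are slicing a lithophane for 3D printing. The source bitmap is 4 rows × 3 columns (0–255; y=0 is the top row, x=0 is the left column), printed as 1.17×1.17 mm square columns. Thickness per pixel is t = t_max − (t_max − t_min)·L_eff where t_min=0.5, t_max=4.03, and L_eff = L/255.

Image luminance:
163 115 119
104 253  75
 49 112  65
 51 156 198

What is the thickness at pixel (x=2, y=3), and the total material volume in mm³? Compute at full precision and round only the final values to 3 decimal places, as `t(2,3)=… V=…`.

t(2,3)=1.289 V=38.533

span = t_max - t_min = 4.03 - 0.5 = 3.530
L(2,3) = 198, L_eff = 198/255 = 0.776471
t(2,3) = 4.03 - 3.530·0.776471 = 1.289
Σt over all 4·3 pixels = 7178/255 ≈ 28.1490196
V = pitch²·Σt = 1.17²·7178/255 = 38.533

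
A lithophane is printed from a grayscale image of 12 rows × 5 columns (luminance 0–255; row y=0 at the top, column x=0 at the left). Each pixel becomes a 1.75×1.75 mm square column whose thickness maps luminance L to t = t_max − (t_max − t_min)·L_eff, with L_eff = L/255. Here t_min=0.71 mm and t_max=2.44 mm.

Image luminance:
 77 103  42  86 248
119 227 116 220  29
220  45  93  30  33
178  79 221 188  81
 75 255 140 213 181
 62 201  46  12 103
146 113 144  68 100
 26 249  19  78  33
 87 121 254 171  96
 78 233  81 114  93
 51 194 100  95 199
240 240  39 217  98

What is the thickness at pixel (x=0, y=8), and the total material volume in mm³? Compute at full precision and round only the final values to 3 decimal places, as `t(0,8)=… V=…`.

t(0,8)=1.850 V=292.523

span = t_max - t_min = 2.44 - 0.71 = 1.730
L(0,8) = 87, L_eff = 87/255 = 0.341176
t(0,8) = 2.44 - 1.730·0.341176 = 1.850
Σt over all 12·5 pixels = 8119/85 ≈ 95.5176471
V = pitch²·Σt = 1.75²·8119/85 = 292.523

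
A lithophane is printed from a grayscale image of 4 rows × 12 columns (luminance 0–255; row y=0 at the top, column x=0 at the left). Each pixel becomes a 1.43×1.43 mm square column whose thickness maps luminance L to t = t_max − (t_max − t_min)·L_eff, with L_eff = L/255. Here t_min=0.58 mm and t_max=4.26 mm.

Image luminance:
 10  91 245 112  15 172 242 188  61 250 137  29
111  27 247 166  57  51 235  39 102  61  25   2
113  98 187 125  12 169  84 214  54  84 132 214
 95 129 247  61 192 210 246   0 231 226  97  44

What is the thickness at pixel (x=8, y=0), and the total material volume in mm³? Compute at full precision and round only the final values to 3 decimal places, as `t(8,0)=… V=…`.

span = t_max - t_min = 4.26 - 0.58 = 3.680
L(8,0) = 61, L_eff = 61/255 = 0.239216
t(8,0) = 4.26 - 3.680·0.239216 = 3.380
Σt over all 4·12 pixels = 757172/6375 ≈ 118.7720784
V = pitch²·Σt = 1.43²·757172/6375 = 242.877

t(8,0)=3.380 V=242.877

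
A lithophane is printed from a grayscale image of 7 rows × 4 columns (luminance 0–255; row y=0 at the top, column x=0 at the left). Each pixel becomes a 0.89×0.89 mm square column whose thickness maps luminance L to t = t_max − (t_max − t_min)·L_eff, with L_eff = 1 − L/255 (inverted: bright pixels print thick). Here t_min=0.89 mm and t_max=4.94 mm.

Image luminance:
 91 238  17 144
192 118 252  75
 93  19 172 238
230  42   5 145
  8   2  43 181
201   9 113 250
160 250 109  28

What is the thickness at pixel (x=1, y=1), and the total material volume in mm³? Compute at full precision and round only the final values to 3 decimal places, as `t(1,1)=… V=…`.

span = t_max - t_min = 4.94 - 0.89 = 4.050
L(1,1) = 118, L_eff = 1 - 118/255 = 0.537255 (inverted)
t(1,1) = 4.94 - 4.050·0.537255 = 2.764
Σt over all 7·4 pixels = 134839/1700 ≈ 79.3170588
V = pitch²·Σt = 0.89²·134839/1700 = 62.827

t(1,1)=2.764 V=62.827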